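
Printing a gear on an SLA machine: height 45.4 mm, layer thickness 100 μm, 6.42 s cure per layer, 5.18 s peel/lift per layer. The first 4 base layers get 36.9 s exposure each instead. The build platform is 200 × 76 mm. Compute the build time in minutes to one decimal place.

Number of layers: 45.4 / 0.1 → 454 (rounded up).
Base layers = 4 × (36.9 + 5.18), so 168.32 s.
Remaining layers = 450 × (6.42 + 5.18) = 5220 s.
Sum: 168.32 + 5220 = 5388.32 s → 89.8 minutes.

89.8 minutes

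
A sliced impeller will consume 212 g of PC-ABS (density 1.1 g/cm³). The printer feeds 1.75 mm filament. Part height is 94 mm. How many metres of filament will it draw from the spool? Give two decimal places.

80.13 m

Extruded volume: 212/1.1 = 192.7273 cm³ (192727.3 mm³).
Cross-section of 1.75 mm filament: π·(1.75/2)² = 2.4053 mm².
L = V/A = 192727.3/2.4053 = 80126.1 mm → 80.13 m.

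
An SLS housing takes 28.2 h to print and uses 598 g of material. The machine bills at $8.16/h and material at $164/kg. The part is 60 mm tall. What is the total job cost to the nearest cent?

Machine cost = 8.16 × 28.2, so $230.112.
Feedstock cost: 164 × 598/1000 → $98.072.
Total = 230.112 + 98.072 = 328.184 ≈ $328.18.

$328.18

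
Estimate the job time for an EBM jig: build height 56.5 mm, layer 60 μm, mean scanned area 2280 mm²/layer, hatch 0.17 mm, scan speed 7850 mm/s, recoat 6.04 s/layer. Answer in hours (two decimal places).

Layer count = ceil(56.5 / 0.06) = 942.
Scan path per layer: 2280 / 0.17 → 13411.8 mm.
Scan time per layer = 13411.8 / 7850, so 1.7085 s.
Per-layer time: 1.7085 + 6.04 → 7.7485 s.
Build time = 942 × 7.7485 = 7299.087 s = 2.03 hours.

2.03 hours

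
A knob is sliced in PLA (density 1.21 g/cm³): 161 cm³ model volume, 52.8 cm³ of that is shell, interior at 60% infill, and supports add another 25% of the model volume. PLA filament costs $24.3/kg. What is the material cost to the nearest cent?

$4.64

Volume inside the shell: 161 − 52.8 → 108.2 cm³.
Infill volume = 0.60 × 108.2, so 64.92 cm³.
Support = 0.25 × 161 = 40.25 cm³.
Total extruded = 52.8 + 64.92 + 40.25, so 157.97 cm³.
Mass = 157.97 × 1.21 = 191.1437 g.
At $24.3/kg: 191.1437/1000 × 24.3 = $4.64.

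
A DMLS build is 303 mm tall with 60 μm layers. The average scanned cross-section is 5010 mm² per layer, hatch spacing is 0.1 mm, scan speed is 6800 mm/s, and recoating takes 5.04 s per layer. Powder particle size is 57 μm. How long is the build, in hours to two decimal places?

17.41 hours

Number of layers: 303 / 0.06 → 5050 (rounded up).
Hatch length per layer: 5010 / 0.1 → 50100 mm.
Laser time per layer = 50100 / 6800, so 7.3676 s.
Per-layer time = 7.3676 + 5.04 = 12.4076 s.
Build time = 5050 × 12.4076 = 62658.38 s = 17.41 hours.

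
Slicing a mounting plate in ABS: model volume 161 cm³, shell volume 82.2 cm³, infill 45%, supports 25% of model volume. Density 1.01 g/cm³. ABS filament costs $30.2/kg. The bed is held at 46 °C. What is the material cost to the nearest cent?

$4.82

Interior volume: 161 − 82.2 → 78.8 cm³.
Infill deposited = 0.45 × 78.8 = 35.46 cm³.
Support = 0.25 × 161 = 40.25 cm³.
Deposited volume = 82.2 + 35.46 + 40.25 = 157.91 cm³.
Mass = 157.91 × 1.01, so 159.4891 g.
Cost = 159.4891 g / 1000 × $30.2/kg = $4.82.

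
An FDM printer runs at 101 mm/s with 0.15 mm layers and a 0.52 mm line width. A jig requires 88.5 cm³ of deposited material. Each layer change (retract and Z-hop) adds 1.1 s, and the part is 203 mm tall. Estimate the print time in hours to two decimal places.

3.53 hours

Line area = 0.15 × 0.52 = 0.078 mm².
Total extruded path = 88500/0.078 = 1134615.4 mm.
Print-move time: 1134615.4 / 101 → 11233.8 s.
Layers = ⌈203/0.15⌉ = 1354.
Z-hop total = 1354 × 1.1 = 1489.4 s.
Total = 11233.8 + 1489.4 = 12723.2 s = 3.53 hours.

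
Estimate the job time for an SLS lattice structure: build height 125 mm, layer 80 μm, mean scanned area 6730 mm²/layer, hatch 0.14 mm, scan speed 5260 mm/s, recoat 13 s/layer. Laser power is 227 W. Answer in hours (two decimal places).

9.61 hours

Layer count = ceil(125 / 0.08) = 1563.
Per-layer scan distance: 6730 / 0.14 → 48071.4 mm.
Laser time per layer: 48071.4 / 5260 → 9.139 s.
Layer cycle = 9.139 + 13 = 22.139 s.
Total: 1563 × 22.139 s = 34603.257 s → 9.61 hours.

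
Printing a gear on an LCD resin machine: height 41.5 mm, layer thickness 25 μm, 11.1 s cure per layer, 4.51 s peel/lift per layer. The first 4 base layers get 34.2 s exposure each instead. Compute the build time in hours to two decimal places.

7.22 hours

Layers = ⌈41.5/0.025⌉ = 1660.
Base layers: 4 × (34.2 + 4.51) → 154.84 s.
Normal layers = 1656 × (11.1 + 4.51), so 25850.16 s.
Sum: 154.84 + 25850.16 = 26005 s → 7.22 hours.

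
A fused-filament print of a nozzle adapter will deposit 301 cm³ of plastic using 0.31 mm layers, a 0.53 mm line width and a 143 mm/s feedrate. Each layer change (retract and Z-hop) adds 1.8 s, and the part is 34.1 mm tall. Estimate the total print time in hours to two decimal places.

Line area = 0.31 × 0.53, so 0.1643 mm².
Total extruded path = 301000/0.1643 = 1832014.6 mm.
Print-move time = 1832014.6 / 143 = 12811.3 s.
Number of layers: 34.1 / 0.31 → 110 (rounded up).
Layer-change overhead = 110 × 1.8 = 198 s.
Total = 12811.3 + 198 = 13009.3 s = 3.61 hours.

3.61 hours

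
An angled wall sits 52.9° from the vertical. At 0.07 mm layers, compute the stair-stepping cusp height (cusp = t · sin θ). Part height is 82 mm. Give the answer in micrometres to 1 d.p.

55.8 μm

sin(52.9°) = 0.7976, so cusp = 0.07 × 0.7976 = 0.055832 mm → 55.8 μm.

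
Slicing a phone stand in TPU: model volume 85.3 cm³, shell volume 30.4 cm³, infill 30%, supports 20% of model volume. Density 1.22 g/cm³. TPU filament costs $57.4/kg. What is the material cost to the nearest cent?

$4.48

Interior volume: 85.3 − 30.4 → 54.9 cm³.
Deposited infill = 0.30 × 54.9 = 16.47 cm³.
Support = 0.20 × 85.3, so 17.06 cm³.
Total printed volume: 30.4 + 16.47 + 17.06 → 63.93 cm³.
Mass: 63.93 × 1.22 → 77.9946 g.
Cost = 77.9946 g / 1000 × $57.4/kg = $4.48.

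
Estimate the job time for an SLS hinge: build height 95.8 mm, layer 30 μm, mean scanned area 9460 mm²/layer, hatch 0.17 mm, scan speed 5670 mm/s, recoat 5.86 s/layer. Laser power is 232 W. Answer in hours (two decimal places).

Layer count = ceil(95.8 / 0.03) = 3194.
Scan path per layer: 9460 / 0.17 → 55647.1 mm.
Laser time per layer = 55647.1 / 5670 = 9.8143 s.
Time per layer = 9.8143 + 5.86, so 15.6743 s.
Build time = 3194 × 15.6743 = 50063.7142 s = 13.91 hours.

13.91 hours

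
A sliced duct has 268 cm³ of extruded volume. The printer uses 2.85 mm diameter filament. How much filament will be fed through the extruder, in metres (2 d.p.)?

42.01 m

A = π r² = π × 1.425² = 6.3794 mm².
L = 268000 mm³ / 6.3794 mm² = 42010.22 mm, i.e. 42.01 m.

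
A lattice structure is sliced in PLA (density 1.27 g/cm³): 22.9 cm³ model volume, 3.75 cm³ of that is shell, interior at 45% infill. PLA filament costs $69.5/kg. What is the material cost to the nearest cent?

$1.09

Infill region: 22.9 − 3.75 → 19.15 cm³.
Infill deposited = 0.45 × 19.15 = 8.6175 cm³.
Deposited volume = 3.75 + 8.6175, so 12.3675 cm³.
Mass = 12.3675 × 1.27 = 15.706725 g.
Cost = 15.706725 g / 1000 × $69.5/kg = $1.09.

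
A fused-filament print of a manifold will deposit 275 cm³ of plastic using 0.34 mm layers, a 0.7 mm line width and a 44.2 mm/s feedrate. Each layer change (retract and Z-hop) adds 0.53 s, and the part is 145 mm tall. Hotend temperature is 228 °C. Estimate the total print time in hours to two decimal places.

Extrusion cross-section: 0.34 × 0.7 → 0.238 mm².
Path length: 275000 mm³ / 0.238 mm² → 1155462.2 mm.
Time extruding = 1155462.2 / 44.2, so 26141.7 s.
Layers = ⌈145/0.34⌉ = 427.
Layer-change overhead = 427 × 0.53, so 226.31 s.
Altogether 26141.7 + 226.31 = 26368.01 s, i.e. 7.32 hours.

7.32 hours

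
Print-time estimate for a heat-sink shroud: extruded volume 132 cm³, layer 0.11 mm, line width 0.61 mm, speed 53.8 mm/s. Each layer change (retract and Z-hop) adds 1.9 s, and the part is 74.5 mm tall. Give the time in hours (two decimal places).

Line area = 0.11 × 0.61, so 0.0671 mm².
Total extruded path = 132000/0.0671 = 1967213.1 mm.
Extrusion time = 1967213.1 / 53.8 = 36565.3 s.
Layer count = ceil(74.5 / 0.11) = 678.
Non-print overhead = 678 × 1.9, so 1288.2 s.
Total = 36565.3 + 1288.2 = 37853.5 s = 10.51 hours.

10.51 hours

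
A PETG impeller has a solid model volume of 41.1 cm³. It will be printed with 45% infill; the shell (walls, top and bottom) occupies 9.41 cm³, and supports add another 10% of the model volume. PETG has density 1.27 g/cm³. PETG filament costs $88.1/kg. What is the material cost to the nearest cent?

Interior volume: 41.1 − 9.41 → 31.69 cm³.
Infill deposited = 0.45 × 31.69, so 14.2605 cm³.
Support: 0.10 × 41.1 → 4.11 cm³.
Deposited volume: 9.41 + 14.2605 + 4.11 → 27.7805 cm³.
Mass = 27.7805 × 1.27, so 35.281235 g.
At $88.1/kg: 35.281235/1000 × 88.1 = $3.11.

$3.11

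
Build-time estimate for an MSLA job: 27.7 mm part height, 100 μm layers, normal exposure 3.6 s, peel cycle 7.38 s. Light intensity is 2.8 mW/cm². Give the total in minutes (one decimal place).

Layer count = ceil(27.7 / 0.1) = 277.
Each layer takes: 3.6 + 7.38 → 10.98 s.
Total = 277 × 10.98 = 3041.46 s = 50.7 minutes.

50.7 minutes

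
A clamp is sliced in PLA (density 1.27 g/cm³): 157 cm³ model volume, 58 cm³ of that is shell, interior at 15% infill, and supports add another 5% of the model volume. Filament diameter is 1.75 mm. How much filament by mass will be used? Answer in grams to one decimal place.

Infill region = 157 − 58, so 99 cm³.
Deposited infill = 0.15 × 99 = 14.85 cm³.
Support = 0.05 × 157 = 7.85 cm³.
Total extruded = 58 + 14.85 + 7.85, so 80.7 cm³.
Mass = 80.7 × 1.27 = 102.489 g.

102.5 g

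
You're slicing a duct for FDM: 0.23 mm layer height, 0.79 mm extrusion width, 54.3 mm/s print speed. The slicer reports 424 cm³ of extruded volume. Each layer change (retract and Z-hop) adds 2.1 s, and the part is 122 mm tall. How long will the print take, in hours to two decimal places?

Bead cross-section = 0.23 × 0.79, so 0.1817 mm².
Path length: 424000 mm³ / 0.1817 mm² → 2333516.8 mm.
Extrusion time = 2333516.8 / 54.3 = 42974.5 s.
Number of layers: 122 / 0.23 → 531 (rounded up).
Z-hop total = 531 × 2.1, so 1115.1 s.
Total = 42974.5 + 1115.1 = 44089.6 s = 12.25 hours.

12.25 hours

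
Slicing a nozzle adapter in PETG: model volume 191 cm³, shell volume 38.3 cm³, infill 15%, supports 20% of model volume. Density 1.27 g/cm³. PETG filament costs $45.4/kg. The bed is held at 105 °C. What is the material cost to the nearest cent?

$5.73

Infill region = 191 − 38.3 = 152.7 cm³.
Infill deposited = 0.15 × 152.7, so 22.905 cm³.
Support = 0.20 × 191 = 38.2 cm³.
Deposited volume = 38.3 + 22.905 + 38.2 = 99.405 cm³.
Mass: 99.405 × 1.27 → 126.24435 g.
At $45.4/kg: 126.24435/1000 × 45.4 = $5.73.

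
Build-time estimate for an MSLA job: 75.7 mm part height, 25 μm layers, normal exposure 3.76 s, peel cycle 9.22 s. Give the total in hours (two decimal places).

Number of layers: 75.7 / 0.025 → 3028 (rounded up).
Each layer takes = 3.76 + 9.22 = 12.98 s.
Build time: 3028 × 12.98 s = 39303.44 s, i.e. 10.92 hours.

10.92 hours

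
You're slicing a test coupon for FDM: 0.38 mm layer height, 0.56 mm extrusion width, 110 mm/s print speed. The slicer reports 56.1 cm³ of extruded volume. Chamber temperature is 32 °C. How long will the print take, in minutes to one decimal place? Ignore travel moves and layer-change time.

39.9 minutes

Line area: 0.38 × 0.56 → 0.2128 mm².
Total extruded path = 56100/0.2128 = 263627.8 mm.
Extrusion time = 263627.8 / 110, so 2396.6 s.
That's 2396.6 s → 39.9 minutes.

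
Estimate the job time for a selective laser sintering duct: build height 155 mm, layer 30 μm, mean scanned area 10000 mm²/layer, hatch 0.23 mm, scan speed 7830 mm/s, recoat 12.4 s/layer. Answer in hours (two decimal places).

Layer count = ceil(155 / 0.03) = 5167.
Scan path per layer: 10000 / 0.23 → 43478.3 mm.
Scan time per layer = 43478.3 / 7830 = 5.5528 s.
Layer cycle = 5.5528 + 12.4 = 17.9528 s.
Build time = 5167 × 17.9528 = 92762.1176 s = 25.77 hours.

25.77 hours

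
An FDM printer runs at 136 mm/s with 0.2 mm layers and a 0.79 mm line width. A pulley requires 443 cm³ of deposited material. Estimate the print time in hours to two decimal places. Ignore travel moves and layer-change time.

Bead cross-section = 0.2 × 0.79 = 0.158 mm².
Path length: 443000 mm³ / 0.158 mm² → 2803797.5 mm.
Extrusion time = 2803797.5 / 136, so 20616.2 s.
20616.2 s = 5.73 hours.

5.73 hours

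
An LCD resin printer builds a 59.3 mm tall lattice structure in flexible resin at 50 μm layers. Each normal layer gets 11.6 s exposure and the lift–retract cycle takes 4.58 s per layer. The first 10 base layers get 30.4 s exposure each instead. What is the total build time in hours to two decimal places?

Layers = ⌈59.3/0.05⌉ = 1186.
Bottom layers: 10 × (30.4 + 4.58) → 349.8 s.
Regular layers = 1176 × (11.6 + 4.58) = 19027.68 s.
Sum: 349.8 + 19027.68 = 19377.48 s → 5.38 hours.

5.38 hours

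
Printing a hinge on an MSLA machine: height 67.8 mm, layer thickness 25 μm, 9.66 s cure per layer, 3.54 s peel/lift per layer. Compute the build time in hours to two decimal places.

Number of layers: 67.8 / 0.025 → 2712 (rounded up).
Cycle time = 9.66 + 3.54 = 13.2 s.
Total = 2712 × 13.2 = 35798.4 s = 9.94 hours.

9.94 hours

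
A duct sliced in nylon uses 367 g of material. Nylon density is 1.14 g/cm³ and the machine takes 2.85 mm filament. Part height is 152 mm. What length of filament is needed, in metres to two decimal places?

Volume = 367 g / 1.14 g·cm⁻³ = 321.9298 cm³ = 321929.8 mm³.
Filament cross-section = π × (2.85/2)² = 6.3794 mm².
L = V/A = 321929.8/6.3794 = 50463.96 mm → 50.46 m.

50.46 m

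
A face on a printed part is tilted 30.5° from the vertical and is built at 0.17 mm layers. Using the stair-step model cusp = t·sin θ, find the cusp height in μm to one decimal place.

h_c = t·sin θ = 0.17 × 0.5075 = 0.086275 mm (86.3 μm).

86.3 μm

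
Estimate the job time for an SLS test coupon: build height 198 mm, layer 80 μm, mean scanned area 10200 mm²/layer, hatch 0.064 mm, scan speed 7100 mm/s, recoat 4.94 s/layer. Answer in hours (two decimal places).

Layer count = ceil(198 / 0.08) = 2475.
Scan path per layer = 10200 / 0.064, so 159375 mm.
Per-layer scan time: 159375 / 7100 → 22.4472 s.
Per-layer time = 22.4472 + 4.94 = 27.3872 s.
Total: 2475 × 27.3872 s = 67783.32 s → 18.83 hours.

18.83 hours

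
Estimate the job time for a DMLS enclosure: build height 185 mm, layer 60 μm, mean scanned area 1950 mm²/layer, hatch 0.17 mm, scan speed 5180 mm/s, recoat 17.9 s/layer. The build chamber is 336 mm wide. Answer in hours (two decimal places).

Layer count = ceil(185 / 0.06) = 3084.
Scan path per layer = 1950 / 0.17, so 11470.6 mm.
Per-layer scan time = 11470.6 / 5180 = 2.2144 s.
Time per layer: 2.2144 + 17.9 → 20.1144 s.
Total: 3084 × 20.1144 s = 62032.8096 s → 17.23 hours.

17.23 hours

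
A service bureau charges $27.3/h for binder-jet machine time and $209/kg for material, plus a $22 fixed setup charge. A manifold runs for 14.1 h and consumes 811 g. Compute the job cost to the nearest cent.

Machine-time cost: 27.3 × 14.1 → $384.93.
Material cost: 209 × 811/1000 → $169.499.
Adding setup: 384.93 + 169.499 + 22 → 576.429 ≈ $576.43.

$576.43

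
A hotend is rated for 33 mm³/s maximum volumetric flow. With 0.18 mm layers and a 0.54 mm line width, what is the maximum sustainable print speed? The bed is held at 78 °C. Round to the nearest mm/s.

A = 0.18 × 0.54, so 0.0972 mm².
v_max = Q/A = 33/0.0972 = 339.51 mm/s → 340 mm/s.

340 mm/s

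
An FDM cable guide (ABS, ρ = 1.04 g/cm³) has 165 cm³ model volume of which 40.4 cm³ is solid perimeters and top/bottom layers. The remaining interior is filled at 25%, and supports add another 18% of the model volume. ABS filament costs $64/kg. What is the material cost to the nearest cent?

$6.74

Infill region = 165 − 40.4, so 124.6 cm³.
Deposited infill: 0.25 × 124.6 → 31.15 cm³.
Support: 0.18 × 165 → 29.7 cm³.
Total printed volume = 40.4 + 31.15 + 29.7 = 101.25 cm³.
Mass = 101.25 × 1.04 = 105.3 g.
Cost = 105.3 g / 1000 × $64/kg = $6.74.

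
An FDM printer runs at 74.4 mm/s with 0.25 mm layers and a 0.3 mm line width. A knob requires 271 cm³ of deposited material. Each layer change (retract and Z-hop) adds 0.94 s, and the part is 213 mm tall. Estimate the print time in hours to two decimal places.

Line area: 0.25 × 0.3 → 0.075 mm².
Total extruded path = 271000/0.075 = 3613333.3 mm.
Print-move time = 3613333.3 / 74.4, so 48566.3 s.
Number of layers: 213 / 0.25 → 852 (rounded up).
Z-hop total = 852 × 0.94, so 800.88 s.
Altogether 48566.3 + 800.88 = 49367.18 s, i.e. 13.71 hours.

13.71 hours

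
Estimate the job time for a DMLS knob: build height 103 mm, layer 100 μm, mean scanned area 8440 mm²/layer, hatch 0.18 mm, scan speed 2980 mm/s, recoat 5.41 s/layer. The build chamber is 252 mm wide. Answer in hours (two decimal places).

Layers = ⌈103/0.1⌉ = 1030.
Scan path per layer = 8440 / 0.18 = 46888.9 mm.
Scan time per layer = 46888.9 / 2980, so 15.7345 s.
Time per layer = 15.7345 + 5.41, so 21.1445 s.
Total: 1030 × 21.1445 s = 21778.835 s → 6.05 hours.

6.05 hours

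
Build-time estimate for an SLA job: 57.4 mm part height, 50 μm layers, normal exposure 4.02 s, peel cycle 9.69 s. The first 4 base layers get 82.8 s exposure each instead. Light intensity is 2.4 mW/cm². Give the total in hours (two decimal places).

Layer count = ceil(57.4 / 0.05) = 1148.
Bottom layers: 4 × (82.8 + 9.69) → 369.96 s.
Normal layers = 1144 × (4.02 + 9.69) = 15684.24 s.
Total = 369.96 + 15684.24 = 16054.2 s = 4.46 hours.

4.46 hours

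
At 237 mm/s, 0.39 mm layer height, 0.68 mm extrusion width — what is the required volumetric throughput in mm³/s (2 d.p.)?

62.85

A = 0.39 × 0.68, so 0.2652 mm².
Q = v·A = 237 × 0.2652 = 62.85 mm³/s.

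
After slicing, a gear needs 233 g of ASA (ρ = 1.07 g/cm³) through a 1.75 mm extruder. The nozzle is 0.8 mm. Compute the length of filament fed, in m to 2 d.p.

Volume = 233 g / 1.07 g·cm⁻³ = 217.757 cm³ = 217757 mm³.
A = π r² = π × 0.875² = 2.4053 mm².
Length = 217757 / 2.4053 = 90532.16 mm = 90.53 m.

90.53 m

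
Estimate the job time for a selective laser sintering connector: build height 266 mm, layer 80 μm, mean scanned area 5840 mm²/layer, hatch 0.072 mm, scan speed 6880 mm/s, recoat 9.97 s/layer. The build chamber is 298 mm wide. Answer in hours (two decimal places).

Layer count = ceil(266 / 0.08) = 3325.
Scan path per layer: 5840 / 0.072 → 81111.1 mm.
Scan time per layer: 81111.1 / 6880 → 11.7894 s.
Layer cycle: 11.7894 + 9.97 → 21.7594 s.
Build time = 3325 × 21.7594 = 72350.005 s = 20.10 hours.

20.10 hours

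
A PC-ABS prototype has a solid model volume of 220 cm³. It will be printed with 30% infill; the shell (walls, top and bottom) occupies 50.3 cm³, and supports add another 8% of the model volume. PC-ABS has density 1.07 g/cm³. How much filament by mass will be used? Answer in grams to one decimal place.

127.1 g

Volume inside the shell = 220 − 50.3 = 169.7 cm³.
Infill volume = 0.30 × 169.7 = 50.91 cm³.
Support = 0.08 × 220 = 17.6 cm³.
Total printed volume = 50.3 + 50.91 + 17.6, so 118.81 cm³.
Mass = 118.81 × 1.07 = 127.1267 g.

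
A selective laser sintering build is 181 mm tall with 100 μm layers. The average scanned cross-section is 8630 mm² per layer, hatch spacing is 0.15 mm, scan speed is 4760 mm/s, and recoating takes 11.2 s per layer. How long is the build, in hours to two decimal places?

Number of layers: 181 / 0.1 → 1810 (rounded up).
Scan path per layer = 8630 / 0.15, so 57533.3 mm.
Laser time per layer = 57533.3 / 4760, so 12.0868 s.
Per-layer time = 12.0868 + 11.2, so 23.2868 s.
1810 layers × 23.2868 s/layer = 42149.108 s, i.e. 11.71 hours.

11.71 hours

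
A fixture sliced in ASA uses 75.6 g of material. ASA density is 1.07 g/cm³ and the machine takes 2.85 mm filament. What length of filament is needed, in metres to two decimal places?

Volume = 75.6 g / 1.07 g·cm⁻³ = 70.6542 cm³ = 70654.2 mm³.
Filament cross-section = π × (2.85/2)² = 6.3794 mm².
Length = 70654.2 / 6.3794 = 11075.37 mm = 11.08 m.

11.08 m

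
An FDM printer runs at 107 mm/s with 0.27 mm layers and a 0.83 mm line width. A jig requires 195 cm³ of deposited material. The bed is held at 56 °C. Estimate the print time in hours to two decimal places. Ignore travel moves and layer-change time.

2.26 hours

Bead cross-section: 0.27 × 0.83 → 0.2241 mm².
Path length: 195000 mm³ / 0.2241 mm² → 870147.3 mm.
Print-move time = 870147.3 / 107 = 8132.2 s.
In the requested units: 8132.2 s = 2.26 hours.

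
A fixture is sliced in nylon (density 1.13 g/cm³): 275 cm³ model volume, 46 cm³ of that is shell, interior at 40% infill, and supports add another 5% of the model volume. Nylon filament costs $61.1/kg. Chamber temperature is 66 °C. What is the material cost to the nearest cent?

Volume inside the shell: 275 − 46 → 229 cm³.
Infill volume: 0.40 × 229 → 91.6 cm³.
Support: 0.05 × 275 → 13.75 cm³.
Total extruded = 46 + 91.6 + 13.75, so 151.35 cm³.
Mass: 151.35 × 1.13 → 171.0255 g.
At $61.1/kg: 171.0255/1000 × 61.1 = $10.45.

$10.45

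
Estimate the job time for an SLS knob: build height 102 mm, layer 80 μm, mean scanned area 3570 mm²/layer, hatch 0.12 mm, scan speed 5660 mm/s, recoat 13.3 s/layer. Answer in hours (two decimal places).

6.57 hours

Layers = ⌈102/0.08⌉ = 1275.
Hatch length per layer = 3570 / 0.12 = 29750 mm.
Per-layer scan time: 29750 / 5660 → 5.2562 s.
Layer cycle: 5.2562 + 13.3 → 18.5562 s.
1275 layers × 18.5562 s/layer = 23659.155 s, i.e. 6.57 hours.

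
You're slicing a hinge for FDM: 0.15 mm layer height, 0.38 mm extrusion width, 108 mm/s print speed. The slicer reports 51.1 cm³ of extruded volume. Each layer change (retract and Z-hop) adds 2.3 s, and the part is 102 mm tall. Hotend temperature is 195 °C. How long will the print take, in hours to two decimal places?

2.74 hours

Line area = 0.15 × 0.38, so 0.057 mm².
Total extruded path = 51100/0.057 = 896491.2 mm.
Time extruding = 896491.2 / 108 = 8300.8 s.
Layers = ⌈102/0.15⌉ = 680.
Non-print overhead = 680 × 2.3 = 1564 s.
Total = 8300.8 + 1564 = 9864.8 s = 2.74 hours.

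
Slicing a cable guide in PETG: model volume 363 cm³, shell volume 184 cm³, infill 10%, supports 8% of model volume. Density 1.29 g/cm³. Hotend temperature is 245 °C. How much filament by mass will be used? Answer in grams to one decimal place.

297.9 g

Interior volume = 363 − 184 = 179 cm³.
Infill volume = 0.10 × 179, so 17.9 cm³.
Support = 0.08 × 363 = 29.04 cm³.
Total printed volume = 184 + 17.9 + 29.04 = 230.94 cm³.
Mass = 230.94 × 1.29 = 297.9126 g.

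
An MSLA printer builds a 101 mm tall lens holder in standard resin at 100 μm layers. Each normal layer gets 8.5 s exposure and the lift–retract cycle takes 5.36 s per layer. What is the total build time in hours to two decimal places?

3.89 hours

Number of layers: 101 / 0.1 → 1010 (rounded up).
Each layer takes: 8.5 + 5.36 → 13.86 s.
Build time: 1010 × 13.86 s = 13998.6 s, i.e. 3.89 hours.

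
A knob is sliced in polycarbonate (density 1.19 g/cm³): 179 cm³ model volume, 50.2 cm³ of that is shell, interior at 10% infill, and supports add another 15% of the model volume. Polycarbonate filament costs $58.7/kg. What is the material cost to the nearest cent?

Infill region = 179 − 50.2 = 128.8 cm³.
Infill volume: 0.10 × 128.8 → 12.88 cm³.
Support = 0.15 × 179 = 26.85 cm³.
Total printed volume = 50.2 + 12.88 + 26.85, so 89.93 cm³.
Mass = 89.93 × 1.19 = 107.0167 g.
At $58.7/kg: 107.0167/1000 × 58.7 = $6.28.

$6.28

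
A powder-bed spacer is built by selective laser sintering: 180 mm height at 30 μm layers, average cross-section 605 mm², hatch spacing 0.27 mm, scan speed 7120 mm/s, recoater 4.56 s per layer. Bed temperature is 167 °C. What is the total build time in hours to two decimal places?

8.12 hours

Layers = ⌈180/0.03⌉ = 6000.
Per-layer scan distance = 605 / 0.27, so 2240.7 mm.
Per-layer scan time: 2240.7 / 7120 → 0.3147 s.
Per-layer time = 0.3147 + 4.56, so 4.8747 s.
6000 layers × 4.8747 s/layer = 29248.2 s, i.e. 8.12 hours.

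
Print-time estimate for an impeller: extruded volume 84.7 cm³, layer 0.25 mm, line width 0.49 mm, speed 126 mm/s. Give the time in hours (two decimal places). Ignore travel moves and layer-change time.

Bead cross-section: 0.25 × 0.49 → 0.1225 mm².
Total extruded path = 84700/0.1225 = 691428.6 mm.
Extrusion time: 691428.6 / 126 → 5487.5 s.
In the requested units: 5487.5 s = 1.52 hours.

1.52 hours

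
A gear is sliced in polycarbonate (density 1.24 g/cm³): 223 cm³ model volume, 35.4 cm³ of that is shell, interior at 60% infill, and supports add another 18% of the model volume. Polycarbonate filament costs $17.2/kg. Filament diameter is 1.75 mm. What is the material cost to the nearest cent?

$4.01

Volume inside the shell = 223 − 35.4 = 187.6 cm³.
Deposited infill = 0.60 × 187.6, so 112.56 cm³.
Support: 0.18 × 223 → 40.14 cm³.
Total extruded = 35.4 + 112.56 + 40.14, so 188.1 cm³.
Mass = 188.1 × 1.24, so 233.244 g.
Cost = 233.244 g / 1000 × $17.2/kg = $4.01.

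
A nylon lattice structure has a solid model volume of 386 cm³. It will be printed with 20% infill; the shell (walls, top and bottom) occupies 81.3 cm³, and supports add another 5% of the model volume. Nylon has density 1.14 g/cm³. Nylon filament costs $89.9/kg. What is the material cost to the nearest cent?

Infill region = 386 − 81.3, so 304.7 cm³.
Deposited infill: 0.20 × 304.7 → 60.94 cm³.
Support: 0.05 × 386 → 19.3 cm³.
Deposited volume: 81.3 + 60.94 + 19.3 → 161.54 cm³.
Mass: 161.54 × 1.14 → 184.1556 g.
At $89.9/kg: 184.1556/1000 × 89.9 = $16.56.

$16.56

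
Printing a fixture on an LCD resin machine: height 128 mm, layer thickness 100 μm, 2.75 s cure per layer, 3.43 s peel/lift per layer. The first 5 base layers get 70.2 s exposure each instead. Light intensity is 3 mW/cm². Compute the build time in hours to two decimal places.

2.29 hours

Layers = ⌈128/0.1⌉ = 1280.
Base layers = 5 × (70.2 + 3.43) = 368.15 s.
Remaining layers = 1275 × (2.75 + 3.43) = 7879.5 s.
Total = 368.15 + 7879.5 = 8247.65 s = 2.29 hours.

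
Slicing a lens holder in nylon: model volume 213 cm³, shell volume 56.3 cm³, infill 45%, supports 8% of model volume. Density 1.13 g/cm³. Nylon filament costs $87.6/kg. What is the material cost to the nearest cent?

Infill region: 213 − 56.3 → 156.7 cm³.
Infill volume: 0.45 × 156.7 → 70.515 cm³.
Support = 0.08 × 213 = 17.04 cm³.
Total extruded = 56.3 + 70.515 + 17.04, so 143.855 cm³.
Mass = 143.855 × 1.13, so 162.55615 g.
At $87.6/kg: 162.55615/1000 × 87.6 = $14.24.

$14.24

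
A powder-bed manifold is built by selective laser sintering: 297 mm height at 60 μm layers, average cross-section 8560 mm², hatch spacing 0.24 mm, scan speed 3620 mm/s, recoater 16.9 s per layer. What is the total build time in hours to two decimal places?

Layers = ⌈297/0.06⌉ = 4950.
Scan path per layer: 8560 / 0.24 → 35666.7 mm.
Laser time per layer: 35666.7 / 3620 → 9.8527 s.
Time per layer = 9.8527 + 16.9 = 26.7527 s.
4950 layers × 26.7527 s/layer = 132425.865 s, i.e. 36.78 hours.

36.78 hours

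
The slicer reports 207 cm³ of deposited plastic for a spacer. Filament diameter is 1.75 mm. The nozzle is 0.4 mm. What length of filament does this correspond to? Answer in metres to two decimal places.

Filament cross-section = π × (1.75/2)² = 2.4053 mm².
L = 207000 mm³ / 2.4053 mm² = 86059.95 mm, i.e. 86.06 m.

86.06 m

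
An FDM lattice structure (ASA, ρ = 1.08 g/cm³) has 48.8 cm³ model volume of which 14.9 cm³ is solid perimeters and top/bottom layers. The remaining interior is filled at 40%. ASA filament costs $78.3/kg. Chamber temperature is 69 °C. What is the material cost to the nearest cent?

$2.41

Infill region = 48.8 − 14.9 = 33.9 cm³.
Deposited infill: 0.40 × 33.9 → 13.56 cm³.
Deposited volume: 14.9 + 13.56 → 28.46 cm³.
Mass: 28.46 × 1.08 → 30.7368 g.
At $78.3/kg: 30.7368/1000 × 78.3 = $2.41.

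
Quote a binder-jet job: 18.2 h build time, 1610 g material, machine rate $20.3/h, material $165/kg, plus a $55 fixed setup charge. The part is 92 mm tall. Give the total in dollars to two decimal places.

$690.11

Machine-time cost: 20.3 × 18.2 → $369.46.
Material cost = 165 × 1610/1000, so $265.65.
Adding setup: 369.46 + 265.65 + 55 → $690.11.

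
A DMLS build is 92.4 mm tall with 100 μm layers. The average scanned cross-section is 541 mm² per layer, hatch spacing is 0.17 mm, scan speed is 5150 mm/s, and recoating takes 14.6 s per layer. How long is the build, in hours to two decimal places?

Layer count = ceil(92.4 / 0.1) = 924.
Hatch length per layer: 541 / 0.17 → 3182.4 mm.
Per-layer scan time: 3182.4 / 5150 → 0.6179 s.
Layer cycle = 0.6179 + 14.6 = 15.2179 s.
924 layers × 15.2179 s/layer = 14061.3396 s, i.e. 3.91 hours.

3.91 hours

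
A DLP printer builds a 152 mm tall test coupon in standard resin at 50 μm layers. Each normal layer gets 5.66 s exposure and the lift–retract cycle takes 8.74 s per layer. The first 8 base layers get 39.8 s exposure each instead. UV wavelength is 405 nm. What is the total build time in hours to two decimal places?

12.24 hours

Number of layers: 152 / 0.05 → 3040 (rounded up).
Base layers = 8 × (39.8 + 8.74), so 388.32 s.
Normal layers = 3032 × (5.66 + 8.74) = 43660.8 s.
Total = 388.32 + 43660.8 = 44049.12 s = 12.24 hours.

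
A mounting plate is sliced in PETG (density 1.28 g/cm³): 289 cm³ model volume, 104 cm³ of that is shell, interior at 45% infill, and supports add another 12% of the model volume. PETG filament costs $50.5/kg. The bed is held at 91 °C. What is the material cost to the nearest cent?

$14.35

Infill region = 289 − 104 = 185 cm³.
Infill deposited = 0.45 × 185 = 83.25 cm³.
Support = 0.12 × 289 = 34.68 cm³.
Total printed volume = 104 + 83.25 + 34.68, so 221.93 cm³.
Mass = 221.93 × 1.28 = 284.0704 g.
At $50.5/kg: 284.0704/1000 × 50.5 = $14.35.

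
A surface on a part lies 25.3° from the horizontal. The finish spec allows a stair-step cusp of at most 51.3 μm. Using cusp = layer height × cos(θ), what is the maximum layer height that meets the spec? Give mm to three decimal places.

t = h_c / cos θ = 0.0513 / 0.9041 = 0.057 mm.

0.057 mm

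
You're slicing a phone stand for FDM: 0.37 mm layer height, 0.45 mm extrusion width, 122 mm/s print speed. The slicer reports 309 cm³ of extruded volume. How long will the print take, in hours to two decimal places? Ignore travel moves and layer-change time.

4.23 hours

Extrusion cross-section = 0.37 × 0.45 = 0.1665 mm².
Path length: 309000 mm³ / 0.1665 mm² → 1855855.9 mm.
Print-move time = 1855855.9 / 122, so 15211.9 s.
15211.9 s = 4.23 hours.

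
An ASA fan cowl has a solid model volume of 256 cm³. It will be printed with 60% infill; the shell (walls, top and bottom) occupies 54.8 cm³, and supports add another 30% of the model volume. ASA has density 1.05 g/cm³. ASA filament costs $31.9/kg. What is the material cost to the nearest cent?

Infill region = 256 − 54.8 = 201.2 cm³.
Infill deposited: 0.60 × 201.2 → 120.72 cm³.
Support: 0.30 × 256 → 76.8 cm³.
Total printed volume = 54.8 + 120.72 + 76.8, so 252.32 cm³.
Mass = 252.32 × 1.05 = 264.936 g.
At $31.9/kg: 264.936/1000 × 31.9 = $8.45.

$8.45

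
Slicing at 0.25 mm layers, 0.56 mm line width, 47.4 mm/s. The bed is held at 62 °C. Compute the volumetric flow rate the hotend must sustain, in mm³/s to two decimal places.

Bead cross-section = 0.25 × 0.56, so 0.14 mm².
Q = v·A = 47.4 × 0.14 = 6.64 mm³/s.

6.64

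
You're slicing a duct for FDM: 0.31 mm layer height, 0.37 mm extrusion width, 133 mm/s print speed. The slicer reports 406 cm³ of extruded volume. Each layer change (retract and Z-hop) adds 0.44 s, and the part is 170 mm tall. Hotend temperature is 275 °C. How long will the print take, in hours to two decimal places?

Extrusion cross-section = 0.31 × 0.37 = 0.1147 mm².
Path length: 406000 mm³ / 0.1147 mm² → 3539668.7 mm.
Print-move time = 3539668.7 / 133 = 26614.1 s.
Number of layers: 170 / 0.31 → 549 (rounded up).
Z-hop total = 549 × 0.44, so 241.56 s.
Total = 26614.1 + 241.56 = 26855.66 s = 7.46 hours.

7.46 hours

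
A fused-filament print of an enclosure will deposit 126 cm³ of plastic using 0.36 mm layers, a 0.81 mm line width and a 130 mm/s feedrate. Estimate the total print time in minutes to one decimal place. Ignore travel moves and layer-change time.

55.4 minutes

Bead cross-section: 0.36 × 0.81 → 0.2916 mm².
Path length: 126000 mm³ / 0.2916 mm² → 432098.8 mm.
Print-move time = 432098.8 / 130 = 3323.8 s.
In the requested units: 3323.8 s = 55.4 minutes.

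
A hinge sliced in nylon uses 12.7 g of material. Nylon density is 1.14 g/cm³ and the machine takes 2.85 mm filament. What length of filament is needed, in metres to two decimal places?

1.75 m

Extruded volume: 12.7/1.14 = 11.1404 cm³ (11140.4 mm³).
Filament cross-section = π × (2.85/2)² = 6.3794 mm².
Length = 11140.4 / 6.3794 = 1746.31 mm = 1.75 m.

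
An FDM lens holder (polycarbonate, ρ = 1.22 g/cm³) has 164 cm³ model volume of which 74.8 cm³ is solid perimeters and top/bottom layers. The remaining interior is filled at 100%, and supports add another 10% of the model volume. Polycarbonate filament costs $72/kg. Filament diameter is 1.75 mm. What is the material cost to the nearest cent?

Interior volume = 164 − 74.8, so 89.2 cm³.
Infill deposited = 1.00 × 89.2 = 89.2 cm³.
Support = 0.10 × 164, so 16.4 cm³.
Total extruded = 74.8 + 89.2 + 16.4 = 180.4 cm³.
Mass = 180.4 × 1.22 = 220.088 g.
At $72/kg: 220.088/1000 × 72 = $15.85.

$15.85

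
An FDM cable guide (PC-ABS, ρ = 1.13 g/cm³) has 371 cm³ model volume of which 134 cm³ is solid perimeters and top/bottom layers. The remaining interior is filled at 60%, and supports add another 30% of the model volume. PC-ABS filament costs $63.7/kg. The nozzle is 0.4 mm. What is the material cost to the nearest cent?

Interior volume: 371 − 134 → 237 cm³.
Infill volume = 0.60 × 237, so 142.2 cm³.
Support: 0.30 × 371 → 111.3 cm³.
Deposited volume = 134 + 142.2 + 111.3, so 387.5 cm³.
Mass = 387.5 × 1.13 = 437.875 g.
Cost = 437.875 g / 1000 × $63.7/kg = $27.89.

$27.89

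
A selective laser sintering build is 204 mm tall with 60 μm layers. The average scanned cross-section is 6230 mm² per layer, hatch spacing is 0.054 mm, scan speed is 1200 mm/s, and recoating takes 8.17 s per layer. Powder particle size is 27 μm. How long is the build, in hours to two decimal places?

Layers = ⌈204/0.06⌉ = 3400.
Hatch length per layer = 6230 / 0.054 = 115370.4 mm.
Per-layer scan time: 115370.4 / 1200 → 96.142 s.
Layer cycle = 96.142 + 8.17 = 104.312 s.
3400 layers × 104.312 s/layer = 354660.8 s, i.e. 98.52 hours.

98.52 hours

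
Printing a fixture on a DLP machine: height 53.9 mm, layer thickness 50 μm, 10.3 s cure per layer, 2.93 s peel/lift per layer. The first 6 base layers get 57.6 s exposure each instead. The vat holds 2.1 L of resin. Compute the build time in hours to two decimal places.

4.04 hours

Layer count = ceil(53.9 / 0.05) = 1078.
Bottom layers = 6 × (57.6 + 2.93) = 363.18 s.
Remaining layers = 1072 × (10.3 + 2.93) = 14182.56 s.
Total = 363.18 + 14182.56 = 14545.74 s = 4.04 hours.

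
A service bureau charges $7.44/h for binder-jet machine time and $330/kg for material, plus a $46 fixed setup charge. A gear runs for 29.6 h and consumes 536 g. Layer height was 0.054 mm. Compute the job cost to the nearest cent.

Time charge = 7.44 × 29.6 = $220.224.
Material cost = 330 × 536/1000 = $176.88.
Adding setup: 220.224 + 176.88 + 46 → 443.104 ≈ $443.10.

$443.10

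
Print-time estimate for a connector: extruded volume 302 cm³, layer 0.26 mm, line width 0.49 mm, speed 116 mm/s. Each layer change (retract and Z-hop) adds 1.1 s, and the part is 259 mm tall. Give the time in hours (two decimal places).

5.98 hours

Line area: 0.26 × 0.49 → 0.1274 mm².
Total extruded path = 302000/0.1274 = 2370486.7 mm.
Print-move time = 2370486.7 / 116 = 20435.2 s.
Number of layers: 259 / 0.26 → 997 (rounded up).
Layer-change overhead = 997 × 1.1 = 1096.7 s.
Altogether 20435.2 + 1096.7 = 21531.9 s, i.e. 5.98 hours.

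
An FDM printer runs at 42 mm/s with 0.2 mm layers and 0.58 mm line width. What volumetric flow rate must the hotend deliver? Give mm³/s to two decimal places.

Bead cross-section = 0.2 × 0.58, so 0.116 mm².
Q = v·A = 42 × 0.116 = 4.87 mm³/s.

4.87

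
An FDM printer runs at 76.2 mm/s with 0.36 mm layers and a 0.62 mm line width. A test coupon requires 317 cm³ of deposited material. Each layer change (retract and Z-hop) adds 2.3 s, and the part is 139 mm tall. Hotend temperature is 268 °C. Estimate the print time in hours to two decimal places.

Extrusion cross-section: 0.36 × 0.62 → 0.2232 mm².
Toolpath length = 317 cm³ / 0.2232 mm² = 317000 / 0.2232 = 1420250.9 mm.
Time extruding = 1420250.9 / 76.2 = 18638.5 s.
Layer count = ceil(139 / 0.36) = 387.
Layer-change overhead: 387 × 2.3 → 890.1 s.
Altogether 18638.5 + 890.1 = 19528.6 s, i.e. 5.42 hours.

5.42 hours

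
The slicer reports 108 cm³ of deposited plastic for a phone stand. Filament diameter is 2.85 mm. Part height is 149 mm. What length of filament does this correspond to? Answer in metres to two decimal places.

16.93 m

Cross-section of 2.85 mm filament: π·(2.85/2)² = 6.3794 mm².
L = 108000 mm³ / 6.3794 mm² = 16929.49 mm, i.e. 16.93 m.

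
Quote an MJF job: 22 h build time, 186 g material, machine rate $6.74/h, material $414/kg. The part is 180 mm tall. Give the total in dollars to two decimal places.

$225.28

Time charge: 6.74 × 22 → $148.28.
Feedstock cost: 414 × 186/1000 → $77.004.
Job cost: 148.28 + 77.004 = 225.284 ≈ $225.28.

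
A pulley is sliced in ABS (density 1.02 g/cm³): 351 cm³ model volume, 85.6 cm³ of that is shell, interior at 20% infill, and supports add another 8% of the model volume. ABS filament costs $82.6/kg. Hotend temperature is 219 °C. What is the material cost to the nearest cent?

Volume inside the shell: 351 − 85.6 → 265.4 cm³.
Infill volume = 0.20 × 265.4, so 53.08 cm³.
Support: 0.08 × 351 → 28.08 cm³.
Deposited volume = 85.6 + 53.08 + 28.08, so 166.76 cm³.
Mass: 166.76 × 1.02 → 170.0952 g.
At $82.6/kg: 170.0952/1000 × 82.6 = $14.05.

$14.05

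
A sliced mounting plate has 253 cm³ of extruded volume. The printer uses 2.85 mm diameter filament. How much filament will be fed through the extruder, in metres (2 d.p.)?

39.66 m

Cross-section of 2.85 mm filament: π·(2.85/2)² = 6.3794 mm².
L = 253000 mm³ / 6.3794 mm² = 39658.9 mm, i.e. 39.66 m.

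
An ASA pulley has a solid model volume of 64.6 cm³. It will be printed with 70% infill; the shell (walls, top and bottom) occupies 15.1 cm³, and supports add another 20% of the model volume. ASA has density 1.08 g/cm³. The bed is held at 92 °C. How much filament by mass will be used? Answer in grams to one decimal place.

67.7 g

Volume inside the shell = 64.6 − 15.1, so 49.5 cm³.
Infill volume = 0.70 × 49.5, so 34.65 cm³.
Support: 0.20 × 64.6 → 12.92 cm³.
Total extruded = 15.1 + 34.65 + 12.92, so 62.67 cm³.
Mass = 62.67 × 1.08 = 67.6836 g.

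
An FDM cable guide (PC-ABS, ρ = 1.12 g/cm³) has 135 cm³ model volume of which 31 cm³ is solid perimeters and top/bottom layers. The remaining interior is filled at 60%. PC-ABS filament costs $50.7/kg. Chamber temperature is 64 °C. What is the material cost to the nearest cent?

$5.30

Infill region: 135 − 31 → 104 cm³.
Infill deposited = 0.60 × 104 = 62.4 cm³.
Total printed volume = 31 + 62.4 = 93.4 cm³.
Mass = 93.4 × 1.12 = 104.608 g.
At $50.7/kg: 104.608/1000 × 50.7 = $5.30.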